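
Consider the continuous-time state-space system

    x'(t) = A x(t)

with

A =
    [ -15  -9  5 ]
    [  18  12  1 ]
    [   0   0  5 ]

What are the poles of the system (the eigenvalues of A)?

det(sI - A) = s^3 - (tr A)s^2 + (M11 + M22 + M33)s - det A, where Mii is the 2×2 principal minor of A obtained by deleting row i and column i.
tr A = (-15) + 12 + 5 = 2; M11 = 12·5 - 1·0 = 60 - 0 = 60; M22 = (-15)·5 - 5·0 = -75 - 0 = -75; M33 = (-15)·12 - (-9)·18 = -180 - (-162) = -18; sum of minors = -33.
det A = (-15)·(12·5 - 1·0) - (-9)·(18·5 - 1·0) + 5·(18·0 - 12·0) = (-15)·60 - (-9)·90 + 5·0 = -90.
So p(s) = det(sI - A) = s^3 - 2s^2 - 33s + 90.
Rational-root test: any integer root divides 90. Testing small divisors, s = 3 works: p(3) = 27 + (-18) + (-99) + 90 = 0, so (s - 3) is a factor.
Dividing, p(s) = (s - 3)(s^2 + s - 30).
Factor s^2 + s - 30: two numbers with sum -1 and product -30 are 5 and -6, so s^2 + s - 30 = (s - 5)(s + 6).
Hence p(s) = (s - 5) (s - 3) (s + 6), with roots -6, 3, 5.
At least one eigenvalue has non-negative real part, so the system is not asymptotically stable.

-6, 3, 5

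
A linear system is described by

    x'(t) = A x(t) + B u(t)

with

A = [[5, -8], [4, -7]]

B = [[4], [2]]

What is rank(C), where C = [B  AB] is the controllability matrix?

AB = [[4], [2]]
Controllability matrix C = [B  AB] = [[4, 4], [2, 2]]
Every column of C is a scalar multiple of column 1 = [4, 2] (multipliers 1, 1), so the columns span a one-dimensional space.
C ≠ 0, hence rank(C) = 1.
rank(C) = 1 < n = 2, so the pair (A, B) is not completely controllable.

1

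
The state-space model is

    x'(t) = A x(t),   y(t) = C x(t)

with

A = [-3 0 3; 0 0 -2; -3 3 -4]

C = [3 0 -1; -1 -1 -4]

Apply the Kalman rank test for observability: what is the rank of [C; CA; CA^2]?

3

CA = [[-6, -3, 13], [15, -12, 15]]
CA^2 = [[-21, 39, -64], [-90, 45, 9]]
Observability matrix O = [C; CA; CA^2] = [[3, 0, -1], [-1, -1, -4], [-6, -3, 13], [15, -12, 15], [-21, 39, -64], [-90, 45, 9]]
Take the 3×3 submatrix of O formed by rows 1, 2, 3: [[3, 0, -1], [-1, -1, -4], [-6, -3, 13]]. Its determinant is 3·((-1)·13 - (-4)·(-3)) - 0·((-1)·13 - (-4)·(-6)) + (-1)·((-1)·(-3) - (-1)·(-6)) = 3·(-25) - 0·(-37) + (-1)·(-3) = -72 ≠ 0.
So rank(O) ≥ 3; since O has 3 columns, rank(O) = 3.
rank(O) = 3 = n, so the pair (A, C) is completely observable.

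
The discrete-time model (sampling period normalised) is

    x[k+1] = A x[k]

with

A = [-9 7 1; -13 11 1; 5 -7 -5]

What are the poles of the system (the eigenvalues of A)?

det(zI - A) = z^3 - (tr A)z^2 + (M11 + M22 + M33)z - det A, where Mii is the 2×2 principal minor of A obtained by deleting row i and column i.
tr A = (-9) + 11 + (-5) = -3; M11 = 11·(-5) - 1·(-7) = -55 - (-7) = -48; M22 = (-9)·(-5) - 1·5 = 45 - 5 = 40; M33 = (-9)·11 - 7·(-13) = -99 - (-91) = -8; sum of minors = -16.
det A = (-9)·(11·(-5) - 1·(-7)) - 7·((-13)·(-5) - 1·5) + 1·((-13)·(-7) - 11·5) = (-9)·(-48) - 7·60 + 1·36 = 48.
So p(z) = det(zI - A) = z^3 + 3z^2 - 16z - 48.
Rational-root test: any integer root divides -48. Testing small divisors, z = -3 works: p(-3) = -27 + 27 + 48 + (-48) = 0, so (z + 3) is a factor.
Dividing, p(z) = (z + 3)(z^2 - 16).
Factor z^2 - 16: two numbers with sum 0 and product -16 are 4 and -4, so z^2 - 16 = (z - 4)(z + 4).
Hence p(z) = (z - 4) (z + 3) (z + 4), with roots -4, -3, 4.

-4, -3, 4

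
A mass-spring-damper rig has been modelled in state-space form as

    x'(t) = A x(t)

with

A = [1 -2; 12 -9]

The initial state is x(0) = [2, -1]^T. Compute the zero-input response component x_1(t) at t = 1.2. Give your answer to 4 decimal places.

0.1789

det(sI - A) = s^2 - (tr A)s + det A, with tr A = 1 + (-9) = -8 and det A = 1·(-9) - (-2)·12 = -9 - (-24) = 15.
So p(s) = det(sI - A) = s^2 + 8s + 15.
Factor s^2 + 8s + 15: two numbers with sum -8 and product 15 are -3 and -5, so s^2 + 8s + 15 = (s + 3)(s + 5).
Hence p(s) = (s + 3) (s + 5), with roots -5, -3.
The eigenvalues -5, -3 are distinct and real, so A is diagonalisable and x(t) = e^{At} x(0) = V diag(e^{λ_i t}) V^{-1} x(0), where the columns of V are the eigenvectors.
λ = -5: A - (-5)I = [[6, -2], [12, -4]]. Row 1 gives 6·v1 + (-2)·v2 = 0, so take v_1 = [-1, -3]^T.
λ = -3: A - (-3)I = [[4, -2], [12, -6]]. Row 1 gives 4·v1 + (-2)·v2 = 0, so take v_2 = [-1, -2]^T.
V = [v_1 v_2] = [[-1, -1], [-3, -2]] has det V = -1, so V^{-1} = adj(V)/det V = [[2, -1], [-3, 1]].
Modal coordinates z(0) = V^{-1} x(0): 2·2 + (-1)·(-1) = 5; (-3)·2 + 1·(-1) = -7; so z(0) = [5, -7]^T.
x_1(t) = Σ_i (v_i)_1 · z_i(0) · e^{λ_i t} (row 1 of V times the modal terms).
x_1(1.2) = (-1)·5·e^{-5·1.2} + (-1)·(-7)·e^{-3·1.2} = (-5)·0.002479 + 7·0.027324 = 0.1789.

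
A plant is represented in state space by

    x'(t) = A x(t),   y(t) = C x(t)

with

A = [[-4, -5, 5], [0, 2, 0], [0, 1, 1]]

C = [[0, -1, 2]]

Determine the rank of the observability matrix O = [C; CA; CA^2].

2

CA = [[0, 0, 2]]
CA^2 = [[0, 2, 2]]
Observability matrix O = [C; CA; CA^2] = [[0, -1, 2], [0, 0, 2], [0, 2, 2]]
Column 1 of O is identically zero, so rank(O) ≤ 2.
The 2×2 minor from rows 1, 2, columns 2, 3 is (-1)·2 - 2·0 = -2 - 0 = -2 ≠ 0, so rank(O) = 2.
rank(O) = 2 < n = 3, so the pair (A, C) is not completely observable.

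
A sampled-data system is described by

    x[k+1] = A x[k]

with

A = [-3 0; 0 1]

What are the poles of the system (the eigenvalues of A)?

det(zI - A) = z^2 - (tr A)z + det A, with tr A = (-3) + 1 = -2 and det A = (-3)·1 - 0·0 = -3 - 0 = -3.
So p(z) = det(zI - A) = z^2 + 2z - 3.
Factor z^2 + 2z - 3: two numbers with sum -2 and product -3 are 1 and -3, so z^2 + 2z - 3 = (z - 1)(z + 3).
Hence p(z) = (z - 1) (z + 3), with roots -3, 1.

-3, 1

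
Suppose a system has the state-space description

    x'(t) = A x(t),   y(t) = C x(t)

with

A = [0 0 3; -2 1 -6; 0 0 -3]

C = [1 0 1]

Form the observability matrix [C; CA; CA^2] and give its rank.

CA = [[0, 0, 0]]
CA^2 = [[0, 0, 0]]
Observability matrix O = [C; CA; CA^2] = [[1, 0, 1], [0, 0, 0], [0, 0, 0]]
Every row of O is a scalar multiple of row 1 = [1, 0, 1] (multipliers 1, 0, 0), so the rows span a one-dimensional space.
O ≠ 0, hence rank(O) = 1.
rank(O) = 1 < n = 3, so the pair (A, C) is not completely observable.

1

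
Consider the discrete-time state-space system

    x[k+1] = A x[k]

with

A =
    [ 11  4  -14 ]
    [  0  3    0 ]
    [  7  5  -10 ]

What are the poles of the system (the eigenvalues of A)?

det(zI - A) = z^3 - (tr A)z^2 + (M11 + M22 + M33)z - det A, where Mii is the 2×2 principal minor of A obtained by deleting row i and column i.
tr A = 11 + 3 + (-10) = 4; M11 = 3·(-10) - 0·5 = -30 - 0 = -30; M22 = 11·(-10) - (-14)·7 = -110 - (-98) = -12; M33 = 11·3 - 4·0 = 33 - 0 = 33; sum of minors = -9.
det A = 11·(3·(-10) - 0·5) - 4·(0·(-10) - 0·7) + (-14)·(0·5 - 3·7) = 11·(-30) - 4·0 + (-14)·(-21) = -36.
So p(z) = det(zI - A) = z^3 - 4z^2 - 9z + 36.
Rational-root test: any integer root divides 36. Testing small divisors, z = -3 works: p(-3) = -27 + (-36) + 27 + 36 = 0, so (z + 3) is a factor.
Dividing, p(z) = (z + 3)(z^2 - 7z + 12).
Factor z^2 - 7z + 12: two numbers with sum 7 and product 12 are 4 and 3, so z^2 - 7z + 12 = (z - 4)(z - 3).
Hence p(z) = (z - 4) (z - 3) (z + 3), with roots -3, 3, 4.

-3, 3, 4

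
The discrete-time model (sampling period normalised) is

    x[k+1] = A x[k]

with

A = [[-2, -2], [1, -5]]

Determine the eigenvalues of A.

-4, -3

det(zI - A) = z^2 - (tr A)z + det A, with tr A = (-2) + (-5) = -7 and det A = (-2)·(-5) - (-2)·1 = 10 - (-2) = 12.
So p(z) = det(zI - A) = z^2 + 7z + 12.
Factor z^2 + 7z + 12: two numbers with sum -7 and product 12 are -3 and -4, so z^2 + 7z + 12 = (z + 3)(z + 4).
Hence p(z) = (z + 3) (z + 4), with roots -4, -3.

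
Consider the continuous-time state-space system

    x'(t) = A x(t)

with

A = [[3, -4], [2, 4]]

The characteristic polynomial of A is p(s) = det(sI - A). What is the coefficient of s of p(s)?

-7

For a 2×2 matrix, det(sI - A) = s^2 - (tr A)s + det A.
tr A = 7, det A = 20.
So p(s) = s^2 - 7s + 20.
The coefficient of s is -7.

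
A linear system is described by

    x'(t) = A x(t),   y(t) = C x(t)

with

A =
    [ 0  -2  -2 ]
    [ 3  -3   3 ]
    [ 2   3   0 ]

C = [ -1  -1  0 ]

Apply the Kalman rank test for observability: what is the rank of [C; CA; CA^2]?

3

CA = [[-3, 5, -1]]
CA^2 = [[13, -12, 21]]
Observability matrix O = [C; CA; CA^2] = [[-1, -1, 0], [-3, 5, -1], [13, -12, 21]]
det(O) = (-1)·(5·21 - (-1)·(-12)) - (-1)·((-3)·21 - (-1)·13) + 0·((-3)·(-12) - 5·13) = (-1)·93 - (-1)·(-50) + 0·(-29) = -143 ≠ 0, so rank(O) = 3.
rank(O) = 3 = n, so the pair (A, C) is completely observable.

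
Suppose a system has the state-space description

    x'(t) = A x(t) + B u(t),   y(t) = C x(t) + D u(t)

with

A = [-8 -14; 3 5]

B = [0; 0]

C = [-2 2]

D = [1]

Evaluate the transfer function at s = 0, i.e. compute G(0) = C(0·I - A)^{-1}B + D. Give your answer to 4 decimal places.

G(0) = C(-A)^{-1}B + D = -C A^{-1} B + D.
det A = 2, so A^{-1} = (1/2)·adj(A) = [[5/2, 7], [-3/2, -4]]
A^{-1} B = [0, 0]^T
C A^{-1} B = 0
G(0) = D - C A^{-1} B = 1 - (0) = 1

1.0000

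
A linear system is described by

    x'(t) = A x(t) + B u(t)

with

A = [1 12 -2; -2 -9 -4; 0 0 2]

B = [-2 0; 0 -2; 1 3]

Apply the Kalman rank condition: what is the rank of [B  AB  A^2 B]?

AB = [[-4, -30], [0, 6], [2, 6]]
A^2B = [[-8, 30], [0, -18], [4, 12]]
Controllability matrix C = [B  AB  A^2B] = [[-2, 0, -4, -30, -8, 30], [0, -2, 0, 6, 0, -18], [1, 3, 2, 6, 4, 12]]
The rows r1, r2, r3 of C are linearly dependent: r1 + 3·r2 + 2·r3 = 0 (check each entry), so rank(C) ≤ 2.
The 2×2 minor from rows 1, 2, columns 1, 2 is (-2)·(-2) - 0·0 = 4 - 0 = 4 ≠ 0, so rank(C) = 2.
rank(C) = 2 < n = 3, so the pair (A, B) is not completely controllable.

2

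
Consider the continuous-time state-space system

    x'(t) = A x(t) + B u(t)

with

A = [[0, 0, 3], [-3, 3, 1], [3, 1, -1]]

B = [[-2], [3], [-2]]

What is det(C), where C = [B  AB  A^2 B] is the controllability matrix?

523

AB = [[-6], [13], [-1]]
A^2B = [[-3], [56], [-4]]
Controllability matrix C = [B  AB  A^2B] = [[-2, -6, -3], [3, 13, 56], [-2, -1, -4]]
Expanding along the first row, det(C) = (-2)·(13·(-4) - 56·(-1)) - (-6)·(3·(-4) - 56·(-2)) + (-3)·(3·(-1) - 13·(-2)) = (-2)·4 - (-6)·100 + (-3)·23 = 523
Since det(C) ≠ 0, rank(C) = 3 and the system is completely controllable.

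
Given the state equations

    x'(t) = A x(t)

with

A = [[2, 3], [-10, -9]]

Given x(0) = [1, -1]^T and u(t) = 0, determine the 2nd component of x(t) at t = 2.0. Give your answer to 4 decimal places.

-0.0111

det(sI - A) = s^2 - (tr A)s + det A, with tr A = 2 + (-9) = -7 and det A = 2·(-9) - 3·(-10) = -18 - (-30) = 12.
So p(s) = det(sI - A) = s^2 + 7s + 12.
Factor s^2 + 7s + 12: two numbers with sum -7 and product 12 are -3 and -4, so s^2 + 7s + 12 = (s + 3)(s + 4).
Hence p(s) = (s + 3) (s + 4), with roots -4, -3.
The eigenvalues -4, -3 are distinct and real, so A is diagonalisable and x(t) = e^{At} x(0) = V diag(e^{λ_i t}) V^{-1} x(0), where the columns of V are the eigenvectors.
λ = -4: A - (-4)I = [[6, 3], [-10, -5]]. Row 1 gives 6·v1 + 3·v2 = 0, so take v_1 = [1, -2]^T.
λ = -3: A - (-3)I = [[5, 3], [-10, -6]]. Row 1 gives 5·v1 + 3·v2 = 0, so take v_2 = [-3, 5]^T.
V = [v_1 v_2] = [[1, -3], [-2, 5]] has det V = -1, so V^{-1} = adj(V)/det V = [[-5, -3], [-2, -1]].
Modal coordinates z(0) = V^{-1} x(0): (-5)·1 + (-3)·(-1) = -2; (-2)·1 + (-1)·(-1) = -1; so z(0) = [-2, -1]^T.
x_2(t) = Σ_i (v_i)_2 · z_i(0) · e^{λ_i t} (row 2 of V times the modal terms).
x_2(2.0) = (-2)·(-2)·e^{-4·2.0} + 5·(-1)·e^{-3·2.0} = 4·0.000335 + (-5)·0.002479 = -0.0111.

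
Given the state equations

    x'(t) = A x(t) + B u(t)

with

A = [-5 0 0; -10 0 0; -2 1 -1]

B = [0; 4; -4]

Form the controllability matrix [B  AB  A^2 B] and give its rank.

2

AB = [[0], [0], [8]]
A^2B = [[0], [0], [-8]]
Controllability matrix C = [B  AB  A^2B] = [[0, 0, 0], [4, 0, 0], [-4, 8, -8]]
Row 1 of C is identically zero, so rank(C) ≤ 2.
The 2×2 minor from rows 2, 3, columns 1, 2 is 4·8 - 0·(-4) = 32 - 0 = 32 ≠ 0, so rank(C) = 2.
rank(C) = 2 < n = 3, so the pair (A, B) is not completely controllable.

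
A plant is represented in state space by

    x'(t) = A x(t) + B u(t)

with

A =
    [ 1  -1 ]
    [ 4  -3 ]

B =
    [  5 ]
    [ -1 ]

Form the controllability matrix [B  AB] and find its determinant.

121

AB = [[6], [23]]
Controllability matrix C = [B  AB] = [[5, 6], [-1, 23]]
det(C) = 5·23 - 6·(-1) = 115 - (-6) = 121
Since det(C) ≠ 0, rank(C) = 2 and the system is completely controllable.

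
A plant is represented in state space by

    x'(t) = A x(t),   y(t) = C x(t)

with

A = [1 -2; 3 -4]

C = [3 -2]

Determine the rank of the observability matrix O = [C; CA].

1

CA = [[-3, 2]]
Observability matrix O = [C; CA] = [[3, -2], [-3, 2]]
Every row of O is a scalar multiple of row 1 = [3, -2] (multipliers 1, -1), so the rows span a one-dimensional space.
O ≠ 0, hence rank(O) = 1.
rank(O) = 1 < n = 2, so the pair (A, C) is not completely observable.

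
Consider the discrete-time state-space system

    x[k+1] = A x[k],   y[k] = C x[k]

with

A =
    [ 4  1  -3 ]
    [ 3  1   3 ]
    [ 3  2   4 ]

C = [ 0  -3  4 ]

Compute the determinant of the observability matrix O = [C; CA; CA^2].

-1398

CA = [[3, 5, 7]]
CA^2 = [[48, 22, 34]]
Observability matrix O = [C; CA; CA^2] = [[0, -3, 4], [3, 5, 7], [48, 22, 34]]
Expanding along the first row, det(O) = 0·(5·34 - 7·22) - (-3)·(3·34 - 7·48) + 4·(3·22 - 5·48) = 0·16 - (-3)·(-234) + 4·(-174) = -1398
Since det(O) ≠ 0, rank(O) = 3 and the system is completely observable.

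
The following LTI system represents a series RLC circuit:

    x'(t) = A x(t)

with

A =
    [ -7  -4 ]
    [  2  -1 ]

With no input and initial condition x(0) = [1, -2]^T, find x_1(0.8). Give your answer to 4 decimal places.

0.2355

det(sI - A) = s^2 - (tr A)s + det A, with tr A = (-7) + (-1) = -8 and det A = (-7)·(-1) - (-4)·2 = 7 - (-8) = 15.
So p(s) = det(sI - A) = s^2 + 8s + 15.
Factor s^2 + 8s + 15: two numbers with sum -8 and product 15 are -3 and -5, so s^2 + 8s + 15 = (s + 3)(s + 5).
Hence p(s) = (s + 3) (s + 5), with roots -5, -3.
The eigenvalues -5, -3 are distinct and real, so A is diagonalisable and x(t) = e^{At} x(0) = V diag(e^{λ_i t}) V^{-1} x(0), where the columns of V are the eigenvectors.
λ = -5: A - (-5)I = [[-2, -4], [2, 4]]. Row 1 gives (-2)·v1 + (-4)·v2 = 0, so take v_1 = [-2, 1]^T.
λ = -3: A - (-3)I = [[-4, -4], [2, 2]]. Row 1 gives (-4)·v1 + (-4)·v2 = 0, so take v_2 = [1, -1]^T.
V = [v_1 v_2] = [[-2, 1], [1, -1]] has det V = 1, so V^{-1} = adj(V)/det V = [[-1, -1], [-1, -2]].
Modal coordinates z(0) = V^{-1} x(0): (-1)·1 + (-1)·(-2) = 1; (-1)·1 + (-2)·(-2) = 3; so z(0) = [1, 3]^T.
x_1(t) = Σ_i (v_i)_1 · z_i(0) · e^{λ_i t} (row 1 of V times the modal terms).
x_1(0.8) = (-2)·1·e^{-5·0.8} + 1·3·e^{-3·0.8} = (-2)·0.018316 + 3·0.090718 = 0.2355.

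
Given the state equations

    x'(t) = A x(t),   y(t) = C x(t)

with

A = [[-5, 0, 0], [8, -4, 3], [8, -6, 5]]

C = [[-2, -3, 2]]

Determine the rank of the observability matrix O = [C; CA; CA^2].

2

CA = [[2, 0, 1]]
CA^2 = [[-2, -6, 5]]
Observability matrix O = [C; CA; CA^2] = [[-2, -3, 2], [2, 0, 1], [-2, -6, 5]]
The columns c1, c2, c3 of O are linearly dependent: -c1 + 2·c2 + 2·c3 = 0 (check each entry), so rank(O) ≤ 2.
The 2×2 minor from rows 1, 2, columns 1, 2 is (-2)·0 - (-3)·2 = 0 - (-6) = 6 ≠ 0, so rank(O) = 2.
rank(O) = 2 < n = 3, so the pair (A, C) is not completely observable.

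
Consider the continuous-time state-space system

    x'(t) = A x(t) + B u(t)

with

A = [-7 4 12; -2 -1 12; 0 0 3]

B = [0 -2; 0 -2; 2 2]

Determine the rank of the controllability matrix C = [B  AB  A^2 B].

2

AB = [[24, 30], [24, 30], [6, 6]]
A^2B = [[0, -18], [0, -18], [18, 18]]
Controllability matrix C = [B  AB  A^2B] = [[0, -2, 24, 30, 0, -18], [0, -2, 24, 30, 0, -18], [2, 2, 6, 6, 18, 18]]
The rows r1, r2, r3 of C are linearly dependent: -r1 + r2 = 0 (check each entry), so rank(C) ≤ 2.
The 2×2 minor from rows 1, 3, columns 1, 2 is 0·2 - (-2)·2 = 0 - (-4) = 4 ≠ 0, so rank(C) = 2.
rank(C) = 2 < n = 3, so the pair (A, B) is not completely controllable.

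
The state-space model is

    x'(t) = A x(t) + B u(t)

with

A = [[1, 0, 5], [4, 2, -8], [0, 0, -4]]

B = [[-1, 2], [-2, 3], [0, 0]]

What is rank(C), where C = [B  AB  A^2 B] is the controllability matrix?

2

AB = [[-1, 2], [-8, 14], [0, 0]]
A^2B = [[-1, 2], [-20, 36], [0, 0]]
Controllability matrix C = [B  AB  A^2B] = [[-1, 2, -1, 2, -1, 2], [-2, 3, -8, 14, -20, 36], [0, 0, 0, 0, 0, 0]]
Row 3 of C is identically zero, so rank(C) ≤ 2.
The 2×2 minor from rows 1, 2, columns 1, 2 is (-1)·3 - 2·(-2) = -3 - (-4) = 1 ≠ 0, so rank(C) = 2.
rank(C) = 2 < n = 3, so the pair (A, B) is not completely controllable.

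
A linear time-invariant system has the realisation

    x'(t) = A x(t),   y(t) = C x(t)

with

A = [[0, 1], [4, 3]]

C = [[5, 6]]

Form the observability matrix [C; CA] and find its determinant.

-29

CA = [[24, 23]]
Observability matrix O = [C; CA] = [[5, 6], [24, 23]]
det(O) = 5·23 - 6·24 = 115 - 144 = -29
Since det(O) ≠ 0, rank(O) = 2 and the system is completely observable.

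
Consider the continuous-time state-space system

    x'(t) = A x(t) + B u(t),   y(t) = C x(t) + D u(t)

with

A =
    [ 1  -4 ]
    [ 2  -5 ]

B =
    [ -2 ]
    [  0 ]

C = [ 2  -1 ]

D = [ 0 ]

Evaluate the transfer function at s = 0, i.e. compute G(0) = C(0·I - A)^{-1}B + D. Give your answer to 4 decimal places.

-5.3333

G(0) = C(-A)^{-1}B + D = -C A^{-1} B + D.
det A = 3, so A^{-1} = (1/3)·adj(A) = [[-5/3, 4/3], [-2/3, 1/3]]
A^{-1} B = [10/3, 4/3]^T
C A^{-1} B = 16/3
G(0) = D - C A^{-1} B = 0 - (16/3) = -16/3 ≈ -5.3333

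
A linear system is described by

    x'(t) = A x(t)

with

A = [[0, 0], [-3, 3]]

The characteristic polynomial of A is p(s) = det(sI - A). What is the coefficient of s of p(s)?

-3

For a 2×2 matrix, det(sI - A) = s^2 - (tr A)s + det A.
tr A = 3, det A = 0.
So p(s) = s^2 - 3s.
The coefficient of s is -3.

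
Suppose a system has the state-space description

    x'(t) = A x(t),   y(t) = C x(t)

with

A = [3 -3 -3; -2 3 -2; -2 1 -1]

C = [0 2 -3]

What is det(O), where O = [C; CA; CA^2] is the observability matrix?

CA = [[2, 3, -1]]
CA^2 = [[2, 2, -11]]
Observability matrix O = [C; CA; CA^2] = [[0, 2, -3], [2, 3, -1], [2, 2, -11]]
Expanding along the first row, det(O) = 0·(3·(-11) - (-1)·2) - 2·(2·(-11) - (-1)·2) + (-3)·(2·2 - 3·2) = 0·(-31) - 2·(-20) + (-3)·(-2) = 46
Since det(O) ≠ 0, rank(O) = 3 and the system is completely observable.

46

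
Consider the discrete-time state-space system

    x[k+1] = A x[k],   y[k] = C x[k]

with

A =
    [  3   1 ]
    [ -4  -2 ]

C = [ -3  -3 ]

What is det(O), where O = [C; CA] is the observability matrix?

0

CA = [[3, 3]]
Observability matrix O = [C; CA] = [[-3, -3], [3, 3]]
det(O) = (-3)·3 - (-3)·3 = -9 - (-9) = 0
Since det(O) = 0, rank(O) < 2 and the system is not completely observable.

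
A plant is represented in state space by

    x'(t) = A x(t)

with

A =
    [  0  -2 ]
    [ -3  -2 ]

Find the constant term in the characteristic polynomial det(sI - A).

For a 2×2 matrix, det(sI - A) = s^2 - (tr A)s + det A.
tr A = -2, det A = -6.
So p(s) = s^2 + 2s - 6.
The constant term is -6.

-6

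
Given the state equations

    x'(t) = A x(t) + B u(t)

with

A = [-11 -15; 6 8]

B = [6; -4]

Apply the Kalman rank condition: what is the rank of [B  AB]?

AB = [[-6], [4]]
Controllability matrix C = [B  AB] = [[6, -6], [-4, 4]]
Every column of C is a scalar multiple of column 1 = [6, -4] (multipliers 1, -1), so the columns span a one-dimensional space.
C ≠ 0, hence rank(C) = 1.
rank(C) = 1 < n = 2, so the pair (A, B) is not completely controllable.

1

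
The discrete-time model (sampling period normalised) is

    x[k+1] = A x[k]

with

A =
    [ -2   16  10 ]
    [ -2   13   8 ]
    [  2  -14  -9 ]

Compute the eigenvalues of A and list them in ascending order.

det(zI - A) = z^3 - (tr A)z^2 + (M11 + M22 + M33)z - det A, where Mii is the 2×2 principal minor of A obtained by deleting row i and column i.
tr A = (-2) + 13 + (-9) = 2; M11 = 13·(-9) - 8·(-14) = -117 - (-112) = -5; M22 = (-2)·(-9) - 10·2 = 18 - 20 = -2; M33 = (-2)·13 - 16·(-2) = -26 - (-32) = 6; sum of minors = -1.
det A = (-2)·(13·(-9) - 8·(-14)) - 16·((-2)·(-9) - 8·2) + 10·((-2)·(-14) - 13·2) = (-2)·(-5) - 16·2 + 10·2 = -2.
So p(z) = det(zI - A) = z^3 - 2z^2 - z + 2.
Rational-root test: any integer root divides 2. Testing small divisors, z = -1 works: p(-1) = -1 + (-2) + 1 + 2 = 0, so (z + 1) is a factor.
Dividing, p(z) = (z + 1)(z^2 - 3z + 2).
Factor z^2 - 3z + 2: two numbers with sum 3 and product 2 are 2 and 1, so z^2 - 3z + 2 = (z - 2)(z - 1).
Hence p(z) = (z - 2) (z - 1) (z + 1), with roots -1, 1, 2.

-1, 1, 2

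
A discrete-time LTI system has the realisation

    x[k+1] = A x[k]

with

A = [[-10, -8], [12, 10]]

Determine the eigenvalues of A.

-2, 2

det(zI - A) = z^2 - (tr A)z + det A, with tr A = (-10) + 10 = 0 and det A = (-10)·10 - (-8)·12 = -100 - (-96) = -4.
So p(z) = det(zI - A) = z^2 - 4.
Factor z^2 - 4: two numbers with sum 0 and product -4 are 2 and -2, so z^2 - 4 = (z - 2)(z + 2).
Hence p(z) = (z - 2) (z + 2), with roots -2, 2.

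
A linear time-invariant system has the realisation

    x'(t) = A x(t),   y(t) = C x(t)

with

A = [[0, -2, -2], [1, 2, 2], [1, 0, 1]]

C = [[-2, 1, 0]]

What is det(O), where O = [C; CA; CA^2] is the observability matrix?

-16

CA = [[1, 6, 6]]
CA^2 = [[12, 10, 16]]
Observability matrix O = [C; CA; CA^2] = [[-2, 1, 0], [1, 6, 6], [12, 10, 16]]
Expanding along the first row, det(O) = (-2)·(6·16 - 6·10) - 1·(1·16 - 6·12) + 0·(1·10 - 6·12) = (-2)·36 - 1·(-56) + 0·(-62) = -16
Since det(O) ≠ 0, rank(O) = 3 and the system is completely observable.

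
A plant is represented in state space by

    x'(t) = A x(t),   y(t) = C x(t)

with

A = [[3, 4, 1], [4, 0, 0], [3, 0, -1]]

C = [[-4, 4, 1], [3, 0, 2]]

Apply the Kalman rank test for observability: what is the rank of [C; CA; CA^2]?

CA = [[7, -16, -5], [15, 12, 1]]
CA^2 = [[-58, 28, 12], [96, 60, 14]]
Observability matrix O = [C; CA; CA^2] = [[-4, 4, 1], [3, 0, 2], [7, -16, -5], [15, 12, 1], [-58, 28, 12], [96, 60, 14]]
Take the 3×3 submatrix of O formed by rows 1, 2, 3: [[-4, 4, 1], [3, 0, 2], [7, -16, -5]]. Its determinant is (-4)·(0·(-5) - 2·(-16)) - 4·(3·(-5) - 2·7) + 1·(3·(-16) - 0·7) = (-4)·32 - 4·(-29) + 1·(-48) = -60 ≠ 0.
So rank(O) ≥ 3; since O has 3 columns, rank(O) = 3.
rank(O) = 3 = n, so the pair (A, C) is completely observable.

3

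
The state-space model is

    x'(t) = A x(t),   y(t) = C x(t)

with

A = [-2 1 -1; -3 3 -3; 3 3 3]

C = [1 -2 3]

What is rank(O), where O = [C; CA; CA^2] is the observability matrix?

3

CA = [[13, 4, 14]]
CA^2 = [[4, 67, 17]]
Observability matrix O = [C; CA; CA^2] = [[1, -2, 3], [13, 4, 14], [4, 67, 17]]
det(O) = 1·(4·17 - 14·67) - (-2)·(13·17 - 14·4) + 3·(13·67 - 4·4) = 1·(-870) - (-2)·165 + 3·855 = 2025 ≠ 0, so rank(O) = 3.
rank(O) = 3 = n, so the pair (A, C) is completely observable.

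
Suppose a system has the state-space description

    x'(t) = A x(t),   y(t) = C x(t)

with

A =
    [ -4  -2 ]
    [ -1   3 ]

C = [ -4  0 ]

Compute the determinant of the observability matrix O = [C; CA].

-32

CA = [[16, 8]]
Observability matrix O = [C; CA] = [[-4, 0], [16, 8]]
det(O) = (-4)·8 - 0·16 = -32 - 0 = -32
Since det(O) ≠ 0, rank(O) = 2 and the system is completely observable.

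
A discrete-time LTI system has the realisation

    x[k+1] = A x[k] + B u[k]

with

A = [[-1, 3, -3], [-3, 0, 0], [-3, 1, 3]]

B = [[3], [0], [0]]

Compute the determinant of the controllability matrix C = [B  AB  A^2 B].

AB = [[-3], [-9], [-9]]
A^2B = [[3], [9], [-27]]
Controllability matrix C = [B  AB  A^2B] = [[3, -3, 3], [0, -9, 9], [0, -9, -27]]
Expanding along the first row, det(C) = 3·((-9)·(-27) - 9·(-9)) - (-3)·(0·(-27) - 9·0) + 3·(0·(-9) - (-9)·0) = 3·324 - (-3)·0 + 3·0 = 972
Since det(C) ≠ 0, rank(C) = 3 and the system is completely controllable.

972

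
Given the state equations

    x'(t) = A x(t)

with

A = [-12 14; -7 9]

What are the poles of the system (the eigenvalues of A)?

det(sI - A) = s^2 - (tr A)s + det A, with tr A = (-12) + 9 = -3 and det A = (-12)·9 - 14·(-7) = -108 - (-98) = -10.
So p(s) = det(sI - A) = s^2 + 3s - 10.
Factor s^2 + 3s - 10: two numbers with sum -3 and product -10 are 2 and -5, so s^2 + 3s - 10 = (s - 2)(s + 5).
Hence p(s) = (s - 2) (s + 5), with roots -5, 2.
At least one eigenvalue has non-negative real part, so the system is not asymptotically stable.

-5, 2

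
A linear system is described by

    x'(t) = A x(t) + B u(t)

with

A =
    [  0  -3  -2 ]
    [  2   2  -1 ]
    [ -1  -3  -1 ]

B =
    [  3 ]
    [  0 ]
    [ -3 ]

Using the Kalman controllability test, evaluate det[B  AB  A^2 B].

AB = [[6], [9], [0]]
A^2B = [[-27], [30], [-33]]
Controllability matrix C = [B  AB  A^2B] = [[3, 6, -27], [0, 9, 30], [-3, 0, -33]]
Expanding along the first row, det(C) = 3·(9·(-33) - 30·0) - 6·(0·(-33) - 30·(-3)) + (-27)·(0·0 - 9·(-3)) = 3·(-297) - 6·90 + (-27)·27 = -2160
Since det(C) ≠ 0, rank(C) = 3 and the system is completely controllable.

-2160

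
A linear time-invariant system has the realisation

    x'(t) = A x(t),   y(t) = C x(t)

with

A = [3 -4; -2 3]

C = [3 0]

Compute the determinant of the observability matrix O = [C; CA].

CA = [[9, -12]]
Observability matrix O = [C; CA] = [[3, 0], [9, -12]]
det(O) = 3·(-12) - 0·9 = -36 - 0 = -36
Since det(O) ≠ 0, rank(O) = 2 and the system is completely observable.

-36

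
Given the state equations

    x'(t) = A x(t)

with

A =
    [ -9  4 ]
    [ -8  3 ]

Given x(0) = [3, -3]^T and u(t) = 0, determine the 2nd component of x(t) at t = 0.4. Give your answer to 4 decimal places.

det(sI - A) = s^2 - (tr A)s + det A, with tr A = (-9) + 3 = -6 and det A = (-9)·3 - 4·(-8) = -27 - (-32) = 5.
So p(s) = det(sI - A) = s^2 + 6s + 5.
Factor s^2 + 6s + 5: two numbers with sum -6 and product 5 are -1 and -5, so s^2 + 6s + 5 = (s + 1)(s + 5).
Hence p(s) = (s + 1) (s + 5), with roots -5, -1.
The eigenvalues -5, -1 are distinct and real, so A is diagonalisable and x(t) = e^{At} x(0) = V diag(e^{λ_i t}) V^{-1} x(0), where the columns of V are the eigenvectors.
λ = -5: A - (-5)I = [[-4, 4], [-8, 8]]. Row 1 gives (-4)·v1 + 4·v2 = 0, so take v_1 = [1, 1]^T.
λ = -1: A - (-1)I = [[-8, 4], [-8, 4]]. Row 1 gives (-8)·v1 + 4·v2 = 0, so take v_2 = [-1, -2]^T.
V = [v_1 v_2] = [[1, -1], [1, -2]] has det V = -1, so V^{-1} = adj(V)/det V = [[2, -1], [1, -1]].
Modal coordinates z(0) = V^{-1} x(0): 2·3 + (-1)·(-3) = 9; 1·3 + (-1)·(-3) = 6; so z(0) = [9, 6]^T.
x_2(t) = Σ_i (v_i)_2 · z_i(0) · e^{λ_i t} (row 2 of V times the modal terms).
x_2(0.4) = 1·9·e^{-5·0.4} + (-2)·6·e^{-1·0.4} = 9·0.135335 + (-12)·0.670320 = -6.8258.

-6.8258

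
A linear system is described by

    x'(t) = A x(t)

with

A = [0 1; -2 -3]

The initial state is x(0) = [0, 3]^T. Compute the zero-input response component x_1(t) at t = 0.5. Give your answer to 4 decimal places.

det(sI - A) = s^2 - (tr A)s + det A, with tr A = 0 + (-3) = -3 and det A = 0·(-3) - 1·(-2) = 0 - (-2) = 2.
So p(s) = det(sI - A) = s^2 + 3s + 2.
Factor s^2 + 3s + 2: two numbers with sum -3 and product 2 are -1 and -2, so s^2 + 3s + 2 = (s + 1)(s + 2).
Hence p(s) = (s + 1) (s + 2), with roots -2, -1.
The eigenvalues -2, -1 are distinct and real, so A is diagonalisable and x(t) = e^{At} x(0) = V diag(e^{λ_i t}) V^{-1} x(0), where the columns of V are the eigenvectors.
λ = -2: A - (-2)I = [[2, 1], [-2, -1]]. Row 1 gives 2·v1 + 1·v2 = 0, so take v_1 = [-1, 2]^T.
λ = -1: A - (-1)I = [[1, 1], [-2, -2]]. Row 1 gives 1·v1 + 1·v2 = 0, so take v_2 = [1, -1]^T.
V = [v_1 v_2] = [[-1, 1], [2, -1]] has det V = -1, so V^{-1} = adj(V)/det V = [[1, 1], [2, 1]].
Modal coordinates z(0) = V^{-1} x(0): 1·0 + 1·3 = 3; 2·0 + 1·3 = 3; so z(0) = [3, 3]^T.
x_1(t) = Σ_i (v_i)_1 · z_i(0) · e^{λ_i t} (row 1 of V times the modal terms).
x_1(0.5) = (-1)·3·e^{-2·0.5} + 1·3·e^{-1·0.5} = (-3)·0.367879 + 3·0.606531 = 0.7160.

0.7160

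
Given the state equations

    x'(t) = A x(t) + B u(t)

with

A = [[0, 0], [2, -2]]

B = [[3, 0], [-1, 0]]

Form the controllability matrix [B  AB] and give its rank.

AB = [[0, 0], [8, 0]]
Controllability matrix C = [B  AB] = [[3, 0, 0, 0], [-1, 0, 8, 0]]
Take the 2×2 submatrix of C formed by columns 1, 3: [[3, 0], [-1, 8]]. Its determinant is 3·8 - 0·(-1) = 24 - 0 = 24 ≠ 0.
So rank(C) ≥ 2; since C has 2 rows, rank(C) = 2.
rank(C) = 2 = n, so the pair (A, B) is completely controllable.

2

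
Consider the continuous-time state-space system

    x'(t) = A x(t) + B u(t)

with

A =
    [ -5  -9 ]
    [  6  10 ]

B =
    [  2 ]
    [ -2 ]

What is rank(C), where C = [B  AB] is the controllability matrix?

AB = [[8], [-8]]
Controllability matrix C = [B  AB] = [[2, 8], [-2, -8]]
Every column of C is a scalar multiple of column 1 = [2, -2] (multipliers 1, 4), so the columns span a one-dimensional space.
C ≠ 0, hence rank(C) = 1.
rank(C) = 1 < n = 2, so the pair (A, B) is not completely controllable.

1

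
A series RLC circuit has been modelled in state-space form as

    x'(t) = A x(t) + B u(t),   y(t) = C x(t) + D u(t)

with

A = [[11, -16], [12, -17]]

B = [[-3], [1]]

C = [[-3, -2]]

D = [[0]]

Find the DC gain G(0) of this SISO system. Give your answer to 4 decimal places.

G(0) = C(-A)^{-1}B + D = -C A^{-1} B + D.
det A = 5, so A^{-1} = (1/5)·adj(A) = [[-17/5, 16/5], [-12/5, 11/5]]
A^{-1} B = [67/5, 47/5]^T
C A^{-1} B = -59
G(0) = D - C A^{-1} B = 0 - (-59) = 59

59.0000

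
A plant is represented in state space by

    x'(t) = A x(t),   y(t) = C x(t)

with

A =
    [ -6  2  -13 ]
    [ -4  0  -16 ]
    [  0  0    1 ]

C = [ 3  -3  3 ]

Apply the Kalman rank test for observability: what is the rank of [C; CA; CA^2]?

CA = [[-6, 6, 12]]
CA^2 = [[12, -12, -6]]
Observability matrix O = [C; CA; CA^2] = [[3, -3, 3], [-6, 6, 12], [12, -12, -6]]
The columns c1, c2, c3 of O are linearly dependent: c1 + c2 = 0 (check each entry), so rank(O) ≤ 2.
The 2×2 minor from rows 1, 2, columns 1, 3 is 3·12 - 3·(-6) = 36 - (-18) = 54 ≠ 0, so rank(O) = 2.
rank(O) = 2 < n = 3, so the pair (A, C) is not completely observable.

2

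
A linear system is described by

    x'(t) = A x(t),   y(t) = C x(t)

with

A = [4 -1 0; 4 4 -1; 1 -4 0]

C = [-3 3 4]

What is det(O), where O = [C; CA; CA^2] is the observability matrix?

-26

CA = [[4, -1, -3]]
CA^2 = [[9, 4, 1]]
Observability matrix O = [C; CA; CA^2] = [[-3, 3, 4], [4, -1, -3], [9, 4, 1]]
Expanding along the first row, det(O) = (-3)·((-1)·1 - (-3)·4) - 3·(4·1 - (-3)·9) + 4·(4·4 - (-1)·9) = (-3)·11 - 3·31 + 4·25 = -26
Since det(O) ≠ 0, rank(O) = 3 and the system is completely observable.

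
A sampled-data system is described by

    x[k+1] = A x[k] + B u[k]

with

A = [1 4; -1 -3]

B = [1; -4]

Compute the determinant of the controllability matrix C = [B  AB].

-49

AB = [[-15], [11]]
Controllability matrix C = [B  AB] = [[1, -15], [-4, 11]]
det(C) = 1·11 - (-15)·(-4) = 11 - 60 = -49
Since det(C) ≠ 0, rank(C) = 2 and the system is completely controllable.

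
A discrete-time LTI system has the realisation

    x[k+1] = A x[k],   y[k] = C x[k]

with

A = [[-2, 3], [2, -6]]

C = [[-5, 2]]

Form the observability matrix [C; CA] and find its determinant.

CA = [[14, -27]]
Observability matrix O = [C; CA] = [[-5, 2], [14, -27]]
det(O) = (-5)·(-27) - 2·14 = 135 - 28 = 107
Since det(O) ≠ 0, rank(O) = 2 and the system is completely observable.

107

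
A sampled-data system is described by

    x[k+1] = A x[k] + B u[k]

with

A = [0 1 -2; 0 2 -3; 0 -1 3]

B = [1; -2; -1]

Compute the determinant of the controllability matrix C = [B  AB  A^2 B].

4

AB = [[0], [-1], [-1]]
A^2B = [[1], [1], [-2]]
Controllability matrix C = [B  AB  A^2B] = [[1, 0, 1], [-2, -1, 1], [-1, -1, -2]]
Expanding along the first row, det(C) = 1·((-1)·(-2) - 1·(-1)) - 0·((-2)·(-2) - 1·(-1)) + 1·((-2)·(-1) - (-1)·(-1)) = 1·3 - 0·5 + 1·1 = 4
Since det(C) ≠ 0, rank(C) = 3 and the system is completely controllable.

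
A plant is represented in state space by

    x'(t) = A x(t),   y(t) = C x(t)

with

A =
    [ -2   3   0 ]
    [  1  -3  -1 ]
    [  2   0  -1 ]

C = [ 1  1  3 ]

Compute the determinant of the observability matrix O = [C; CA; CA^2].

337

CA = [[5, 0, -4]]
CA^2 = [[-18, 15, 4]]
Observability matrix O = [C; CA; CA^2] = [[1, 1, 3], [5, 0, -4], [-18, 15, 4]]
Expanding along the first row, det(O) = 1·(0·4 - (-4)·15) - 1·(5·4 - (-4)·(-18)) + 3·(5·15 - 0·(-18)) = 1·60 - 1·(-52) + 3·75 = 337
Since det(O) ≠ 0, rank(O) = 3 and the system is completely observable.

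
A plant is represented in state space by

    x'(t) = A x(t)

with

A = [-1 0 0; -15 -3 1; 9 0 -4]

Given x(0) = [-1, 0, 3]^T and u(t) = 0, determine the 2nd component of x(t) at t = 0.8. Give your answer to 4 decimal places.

det(sI - A) = s^3 - (tr A)s^2 + (M11 + M22 + M33)s - det A, where Mii is the 2×2 principal minor of A obtained by deleting row i and column i.
tr A = (-1) + (-3) + (-4) = -8; M11 = (-3)·(-4) - 1·0 = 12 - 0 = 12; M22 = (-1)·(-4) - 0·9 = 4 - 0 = 4; M33 = (-1)·(-3) - 0·(-15) = 3 - 0 = 3; sum of minors = 19.
det A = (-1)·((-3)·(-4) - 1·0) - 0·((-15)·(-4) - 1·9) + 0·((-15)·0 - (-3)·9) = (-1)·12 - 0·51 + 0·27 = -12.
So p(s) = det(sI - A) = s^3 + 8s^2 + 19s + 12.
Rational-root test: any integer root divides 12. Testing small divisors, s = -1 works: p(-1) = -1 + 8 + (-19) + 12 = 0, so (s + 1) is a factor.
Dividing, p(s) = (s + 1)(s^2 + 7s + 12).
Factor s^2 + 7s + 12: two numbers with sum -7 and product 12 are -3 and -4, so s^2 + 7s + 12 = (s + 3)(s + 4).
Hence p(s) = (s + 1) (s + 3) (s + 4), with roots -4, -3, -1.
The eigenvalues -4, -3, -1 are distinct and real, so A is diagonalisable and x(t) = e^{At} x(0) = V diag(e^{λ_i t}) V^{-1} x(0), where the columns of V are the eigenvectors.
λ = -4: A - (-4)I = [[3, 0, 0], [-15, 1, 1], [9, 0, 0]]. v must be orthogonal to every row; (row 1) × (row 2) = [0, -3, 3], so take v_1 = [0, -1, 1]^T.
λ = -3: A - (-3)I = [[2, 0, 0], [-15, 0, 1], [9, 0, -1]]. v must be orthogonal to every row; (row 1) × (row 2) = [0, -2, 0], so take v_2 = [0, 1, 0]^T.
λ = -1: A - (-1)I = [[0, 0, 0], [-15, -2, 1], [9, 0, -3]]. v must be orthogonal to every row; (row 2) × (row 3) = [6, -36, 18], so take v_3 = [1, -6, 3]^T.
V = [v_1 v_2 v_3] = [[0, 0, 1], [-1, 1, -6], [1, 0, 3]] has det V = -1, so V^{-1} = adj(V)/det V = [[-3, 0, 1], [3, 1, 1], [1, 0, 0]].
Modal coordinates z(0) = V^{-1} x(0): (-3)·(-1) + 0·0 + 1·3 = 6; 3·(-1) + 1·0 + 1·3 = 0; 1·(-1) + 0·0 + 0·3 = -1; so z(0) = [6, 0, -1]^T.
x_2(t) = Σ_i (v_i)_2 · z_i(0) · e^{λ_i t} (row 2 of V times the modal terms).
x_2(0.8) = (-1)·6·e^{-4·0.8} + 1·0·e^{-3·0.8} + (-6)·(-1)·e^{-1·0.8} = (-6)·0.040762 + 0·0.090718 + 6·0.449329 = 2.4514.

2.4514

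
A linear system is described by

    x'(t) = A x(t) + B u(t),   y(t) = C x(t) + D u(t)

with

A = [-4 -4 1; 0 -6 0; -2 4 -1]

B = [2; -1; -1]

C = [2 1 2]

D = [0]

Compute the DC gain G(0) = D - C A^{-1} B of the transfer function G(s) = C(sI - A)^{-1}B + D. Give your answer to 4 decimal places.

-3.8333

G(0) = C(-A)^{-1}B + D = -C A^{-1} B + D.
det A = -36, so A^{-1} = (1/-36)·adj(A) = [[-1/6, 0, -1/6], [0, -1/6, 0], [1/3, -2/3, -2/3]]
A^{-1} B = [-1/6, 1/6, 2]^T
C A^{-1} B = 23/6
G(0) = D - C A^{-1} B = 0 - (23/6) = -23/6 ≈ -3.8333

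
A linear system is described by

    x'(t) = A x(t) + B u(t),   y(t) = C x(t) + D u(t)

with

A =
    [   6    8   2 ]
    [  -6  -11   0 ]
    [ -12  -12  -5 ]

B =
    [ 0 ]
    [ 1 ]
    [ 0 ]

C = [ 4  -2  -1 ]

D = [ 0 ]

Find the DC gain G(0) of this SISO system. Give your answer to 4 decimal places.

G(0) = C(-A)^{-1}B + D = -C A^{-1} B + D.
det A = -30, so A^{-1} = (1/-30)·adj(A) = [[-11/6, -8/15, -11/15], [1, 1/5, 2/5], [2, 4/5, 3/5]]
A^{-1} B = [-8/15, 1/5, 4/5]^T
C A^{-1} B = -10/3
G(0) = D - C A^{-1} B = 0 - (-10/3) = 10/3 ≈ 3.3333

3.3333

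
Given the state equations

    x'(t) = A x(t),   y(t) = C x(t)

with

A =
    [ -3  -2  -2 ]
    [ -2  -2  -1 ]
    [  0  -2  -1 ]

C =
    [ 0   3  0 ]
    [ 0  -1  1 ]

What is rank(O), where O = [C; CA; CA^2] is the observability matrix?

CA = [[-6, -6, -3], [2, 0, 0]]
CA^2 = [[30, 30, 21], [-6, -4, -4]]
Observability matrix O = [C; CA; CA^2] = [[0, 3, 0], [0, -1, 1], [-6, -6, -3], [2, 0, 0], [30, 30, 21], [-6, -4, -4]]
Take the 3×3 submatrix of O formed by rows 1, 2, 3: [[0, 3, 0], [0, -1, 1], [-6, -6, -3]]. Its determinant is 0·((-1)·(-3) - 1·(-6)) - 3·(0·(-3) - 1·(-6)) + 0·(0·(-6) - (-1)·(-6)) = 0·9 - 3·6 + 0·(-6) = -18 ≠ 0.
So rank(O) ≥ 3; since O has 3 columns, rank(O) = 3.
rank(O) = 3 = n, so the pair (A, C) is completely observable.

3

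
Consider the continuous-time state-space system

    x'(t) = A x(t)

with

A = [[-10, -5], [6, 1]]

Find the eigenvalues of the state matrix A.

det(sI - A) = s^2 - (tr A)s + det A, with tr A = (-10) + 1 = -9 and det A = (-10)·1 - (-5)·6 = -10 - (-30) = 20.
So p(s) = det(sI - A) = s^2 + 9s + 20.
Factor s^2 + 9s + 20: two numbers with sum -9 and product 20 are -4 and -5, so s^2 + 9s + 20 = (s + 4)(s + 5).
Hence p(s) = (s + 4) (s + 5), with roots -5, -4.
All eigenvalues have negative real part, so the system is asymptotically stable.

-5, -4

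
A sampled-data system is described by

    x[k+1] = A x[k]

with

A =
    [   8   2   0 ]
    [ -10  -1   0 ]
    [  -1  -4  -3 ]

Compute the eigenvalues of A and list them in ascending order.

-3, 3, 4

det(zI - A) = z^3 - (tr A)z^2 + (M11 + M22 + M33)z - det A, where Mii is the 2×2 principal minor of A obtained by deleting row i and column i.
tr A = 8 + (-1) + (-3) = 4; M11 = (-1)·(-3) - 0·(-4) = 3 - 0 = 3; M22 = 8·(-3) - 0·(-1) = -24 - 0 = -24; M33 = 8·(-1) - 2·(-10) = -8 - (-20) = 12; sum of minors = -9.
det A = 8·((-1)·(-3) - 0·(-4)) - 2·((-10)·(-3) - 0·(-1)) + 0·((-10)·(-4) - (-1)·(-1)) = 8·3 - 2·30 + 0·39 = -36.
So p(z) = det(zI - A) = z^3 - 4z^2 - 9z + 36.
Rational-root test: any integer root divides 36. Testing small divisors, z = -3 works: p(-3) = -27 + (-36) + 27 + 36 = 0, so (z + 3) is a factor.
Dividing, p(z) = (z + 3)(z^2 - 7z + 12).
Factor z^2 - 7z + 12: two numbers with sum 7 and product 12 are 4 and 3, so z^2 - 7z + 12 = (z - 4)(z - 3).
Hence p(z) = (z - 4) (z - 3) (z + 3), with roots -3, 3, 4.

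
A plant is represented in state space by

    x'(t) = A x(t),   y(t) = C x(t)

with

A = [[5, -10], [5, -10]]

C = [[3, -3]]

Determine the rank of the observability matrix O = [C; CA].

CA = [[0, 0]]
Observability matrix O = [C; CA] = [[3, -3], [0, 0]]
Every row of O is a scalar multiple of row 1 = [3, -3] (multipliers 1, 0), so the rows span a one-dimensional space.
O ≠ 0, hence rank(O) = 1.
rank(O) = 1 < n = 2, so the pair (A, C) is not completely observable.

1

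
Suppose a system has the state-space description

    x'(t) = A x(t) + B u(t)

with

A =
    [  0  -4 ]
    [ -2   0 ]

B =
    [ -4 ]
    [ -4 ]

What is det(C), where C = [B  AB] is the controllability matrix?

AB = [[16], [8]]
Controllability matrix C = [B  AB] = [[-4, 16], [-4, 8]]
det(C) = (-4)·8 - 16·(-4) = -32 - (-64) = 32
Since det(C) ≠ 0, rank(C) = 2 and the system is completely controllable.

32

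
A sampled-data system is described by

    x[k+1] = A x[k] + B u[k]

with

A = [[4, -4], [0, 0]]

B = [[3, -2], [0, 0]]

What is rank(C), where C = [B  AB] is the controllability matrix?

AB = [[12, -8], [0, 0]]
Controllability matrix C = [B  AB] = [[3, -2, 12, -8], [0, 0, 0, 0]]
Every column of C is a scalar multiple of column 1 = [3, 0] (multipliers 1, -2/3, 4, -8/3), so the columns span a one-dimensional space.
C ≠ 0, hence rank(C) = 1.
rank(C) = 1 < n = 2, so the pair (A, B) is not completely controllable.

1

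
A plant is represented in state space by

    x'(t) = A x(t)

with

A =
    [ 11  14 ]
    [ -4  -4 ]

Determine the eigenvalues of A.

3, 4

det(sI - A) = s^2 - (tr A)s + det A, with tr A = 11 + (-4) = 7 and det A = 11·(-4) - 14·(-4) = -44 - (-56) = 12.
So p(s) = det(sI - A) = s^2 - 7s + 12.
Factor s^2 - 7s + 12: two numbers with sum 7 and product 12 are 4 and 3, so s^2 - 7s + 12 = (s - 4)(s - 3).
Hence p(s) = (s - 4) (s - 3), with roots 3, 4.
At least one eigenvalue has non-negative real part, so the system is not asymptotically stable.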